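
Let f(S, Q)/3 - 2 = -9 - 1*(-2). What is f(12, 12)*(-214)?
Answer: 3210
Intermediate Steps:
f(S, Q) = -15 (f(S, Q) = 6 + 3*(-9 - 1*(-2)) = 6 + 3*(-9 + 2) = 6 + 3*(-7) = 6 - 21 = -15)
f(12, 12)*(-214) = -15*(-214) = 3210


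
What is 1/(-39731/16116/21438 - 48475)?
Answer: -345494808/16747860857531 ≈ -2.0629e-5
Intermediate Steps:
1/(-39731/16116/21438 - 48475) = 1/(-39731*1/16116*(1/21438) - 48475) = 1/(-39731/16116*1/21438 - 48475) = 1/(-39731/345494808 - 48475) = 1/(-16747860857531/345494808) = -345494808/16747860857531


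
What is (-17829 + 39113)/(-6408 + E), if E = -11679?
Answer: -21284/18087 ≈ -1.1768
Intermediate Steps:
(-17829 + 39113)/(-6408 + E) = (-17829 + 39113)/(-6408 - 11679) = 21284/(-18087) = 21284*(-1/18087) = -21284/18087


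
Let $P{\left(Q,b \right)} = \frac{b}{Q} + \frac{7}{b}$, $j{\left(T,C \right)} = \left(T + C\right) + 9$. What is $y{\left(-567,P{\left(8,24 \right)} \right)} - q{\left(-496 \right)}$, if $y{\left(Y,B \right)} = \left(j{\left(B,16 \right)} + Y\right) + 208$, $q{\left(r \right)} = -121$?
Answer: $- \frac{5033}{24} \approx -209.71$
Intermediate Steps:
$j{\left(T,C \right)} = 9 + C + T$ ($j{\left(T,C \right)} = \left(C + T\right) + 9 = 9 + C + T$)
$P{\left(Q,b \right)} = \frac{7}{b} + \frac{b}{Q}$
$y{\left(Y,B \right)} = 233 + B + Y$ ($y{\left(Y,B \right)} = \left(\left(9 + 16 + B\right) + Y\right) + 208 = \left(\left(25 + B\right) + Y\right) + 208 = \left(25 + B + Y\right) + 208 = 233 + B + Y$)
$y{\left(-567,P{\left(8,24 \right)} \right)} - q{\left(-496 \right)} = \left(233 + \left(\frac{7}{24} + \frac{24}{8}\right) - 567\right) - -121 = \left(233 + \left(7 \cdot \frac{1}{24} + 24 \cdot \frac{1}{8}\right) - 567\right) + 121 = \left(233 + \left(\frac{7}{24} + 3\right) - 567\right) + 121 = \left(233 + \frac{79}{24} - 567\right) + 121 = - \frac{7937}{24} + 121 = - \frac{5033}{24}$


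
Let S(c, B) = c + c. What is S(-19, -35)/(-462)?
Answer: 19/231 ≈ 0.082251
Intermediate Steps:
S(c, B) = 2*c
S(-19, -35)/(-462) = (2*(-19))/(-462) = -38*(-1/462) = 19/231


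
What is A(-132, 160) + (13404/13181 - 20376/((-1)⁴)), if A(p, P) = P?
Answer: -266453692/13181 ≈ -20215.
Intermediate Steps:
A(-132, 160) + (13404/13181 - 20376/((-1)⁴)) = 160 + (13404/13181 - 20376/((-1)⁴)) = 160 + (13404*(1/13181) - 20376/1) = 160 + (13404/13181 - 20376*1) = 160 + (13404/13181 - 20376) = 160 - 268562652/13181 = -266453692/13181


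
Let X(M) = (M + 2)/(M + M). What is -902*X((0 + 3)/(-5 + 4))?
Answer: -451/3 ≈ -150.33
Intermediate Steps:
X(M) = (2 + M)/(2*M) (X(M) = (2 + M)/((2*M)) = (2 + M)*(1/(2*M)) = (2 + M)/(2*M))
-902*X((0 + 3)/(-5 + 4)) = -451*(2 + (0 + 3)/(-5 + 4))/((0 + 3)/(-5 + 4)) = -451*(2 + 3/(-1))/(3/(-1)) = -451*(2 + 3*(-1))/(3*(-1)) = -451*(2 - 3)/(-3) = -451*(-1)*(-1)/3 = -902*⅙ = -451/3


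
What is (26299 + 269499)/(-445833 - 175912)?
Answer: -295798/621745 ≈ -0.47575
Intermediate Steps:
(26299 + 269499)/(-445833 - 175912) = 295798/(-621745) = 295798*(-1/621745) = -295798/621745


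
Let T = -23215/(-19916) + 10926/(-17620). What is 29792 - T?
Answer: 2613603702639/87729980 ≈ 29791.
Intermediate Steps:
T = 47861521/87729980 (T = -23215*(-1/19916) + 10926*(-1/17620) = 23215/19916 - 5463/8810 = 47861521/87729980 ≈ 0.54556)
29792 - T = 29792 - 1*47861521/87729980 = 29792 - 47861521/87729980 = 2613603702639/87729980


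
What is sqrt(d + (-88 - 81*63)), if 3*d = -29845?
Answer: I*sqrt(136254)/3 ≈ 123.04*I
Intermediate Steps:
d = -29845/3 (d = (1/3)*(-29845) = -29845/3 ≈ -9948.3)
sqrt(d + (-88 - 81*63)) = sqrt(-29845/3 + (-88 - 81*63)) = sqrt(-29845/3 + (-88 - 5103)) = sqrt(-29845/3 - 5191) = sqrt(-45418/3) = I*sqrt(136254)/3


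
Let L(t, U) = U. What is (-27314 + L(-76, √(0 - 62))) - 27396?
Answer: -54710 + I*√62 ≈ -54710.0 + 7.874*I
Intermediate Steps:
(-27314 + L(-76, √(0 - 62))) - 27396 = (-27314 + √(0 - 62)) - 27396 = (-27314 + √(-62)) - 27396 = (-27314 + I*√62) - 27396 = -54710 + I*√62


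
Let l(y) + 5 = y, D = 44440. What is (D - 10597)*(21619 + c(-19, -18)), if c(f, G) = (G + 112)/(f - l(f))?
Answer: 3661440327/5 ≈ 7.3229e+8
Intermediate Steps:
l(y) = -5 + y
c(f, G) = 112/5 + G/5 (c(f, G) = (G + 112)/(f - (-5 + f)) = (112 + G)/(f + (5 - f)) = (112 + G)/5 = (112 + G)*(⅕) = 112/5 + G/5)
(D - 10597)*(21619 + c(-19, -18)) = (44440 - 10597)*(21619 + (112/5 + (⅕)*(-18))) = 33843*(21619 + (112/5 - 18/5)) = 33843*(21619 + 94/5) = 33843*(108189/5) = 3661440327/5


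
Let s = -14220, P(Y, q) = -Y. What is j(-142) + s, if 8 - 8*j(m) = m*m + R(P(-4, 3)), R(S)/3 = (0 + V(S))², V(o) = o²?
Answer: -33671/2 ≈ -16836.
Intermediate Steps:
R(S) = 3*S⁴ (R(S) = 3*(0 + S²)² = 3*(S²)² = 3*S⁴)
j(m) = -95 - m²/8 (j(m) = 1 - (m*m + 3*(-1*(-4))⁴)/8 = 1 - (m² + 3*4⁴)/8 = 1 - (m² + 3*256)/8 = 1 - (m² + 768)/8 = 1 - (768 + m²)/8 = 1 + (-96 - m²/8) = -95 - m²/8)
j(-142) + s = (-95 - ⅛*(-142)²) - 14220 = (-95 - ⅛*20164) - 14220 = (-95 - 5041/2) - 14220 = -5231/2 - 14220 = -33671/2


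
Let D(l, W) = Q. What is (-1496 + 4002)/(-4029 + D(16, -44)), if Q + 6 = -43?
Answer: -1253/2039 ≈ -0.61452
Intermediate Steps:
Q = -49 (Q = -6 - 43 = -49)
D(l, W) = -49
(-1496 + 4002)/(-4029 + D(16, -44)) = (-1496 + 4002)/(-4029 - 49) = 2506/(-4078) = 2506*(-1/4078) = -1253/2039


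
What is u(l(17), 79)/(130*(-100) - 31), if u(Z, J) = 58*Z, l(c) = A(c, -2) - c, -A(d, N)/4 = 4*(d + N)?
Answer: 14906/13031 ≈ 1.1439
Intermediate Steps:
A(d, N) = -16*N - 16*d (A(d, N) = -16*(d + N) = -16*(N + d) = -4*(4*N + 4*d) = -16*N - 16*d)
l(c) = 32 - 17*c (l(c) = (-16*(-2) - 16*c) - c = (32 - 16*c) - c = 32 - 17*c)
u(l(17), 79)/(130*(-100) - 31) = (58*(32 - 17*17))/(130*(-100) - 31) = (58*(32 - 289))/(-13000 - 31) = (58*(-257))/(-13031) = -14906*(-1/13031) = 14906/13031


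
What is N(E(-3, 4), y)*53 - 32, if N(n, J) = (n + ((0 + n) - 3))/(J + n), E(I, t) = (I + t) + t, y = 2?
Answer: 21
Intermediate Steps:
E(I, t) = I + 2*t
N(n, J) = (-3 + 2*n)/(J + n) (N(n, J) = (n + (n - 3))/(J + n) = (n + (-3 + n))/(J + n) = (-3 + 2*n)/(J + n))
N(E(-3, 4), y)*53 - 32 = ((-3 + 2*(-3 + 2*4))/(2 + (-3 + 2*4)))*53 - 32 = ((-3 + 2*(-3 + 8))/(2 + (-3 + 8)))*53 - 32 = ((-3 + 2*5)/(2 + 5))*53 - 32 = ((-3 + 10)/7)*53 - 32 = ((⅐)*7)*53 - 32 = 1*53 - 32 = 53 - 32 = 21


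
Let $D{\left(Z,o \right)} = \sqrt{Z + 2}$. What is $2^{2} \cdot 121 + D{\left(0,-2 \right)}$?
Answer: $484 + \sqrt{2} \approx 485.41$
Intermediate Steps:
$D{\left(Z,o \right)} = \sqrt{2 + Z}$
$2^{2} \cdot 121 + D{\left(0,-2 \right)} = 2^{2} \cdot 121 + \sqrt{2 + 0} = 4 \cdot 121 + \sqrt{2} = 484 + \sqrt{2}$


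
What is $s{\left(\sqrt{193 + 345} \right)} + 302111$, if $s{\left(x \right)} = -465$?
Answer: $301646$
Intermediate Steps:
$s{\left(\sqrt{193 + 345} \right)} + 302111 = -465 + 302111 = 301646$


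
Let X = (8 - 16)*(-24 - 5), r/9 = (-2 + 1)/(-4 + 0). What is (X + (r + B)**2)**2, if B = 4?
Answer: 18809569/256 ≈ 73475.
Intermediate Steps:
r = 9/4 (r = 9*((-2 + 1)/(-4 + 0)) = 9*(-1/(-4)) = 9*(-1*(-1/4)) = 9*(1/4) = 9/4 ≈ 2.2500)
X = 232 (X = -8*(-29) = 232)
(X + (r + B)**2)**2 = (232 + (9/4 + 4)**2)**2 = (232 + (25/4)**2)**2 = (232 + 625/16)**2 = (4337/16)**2 = 18809569/256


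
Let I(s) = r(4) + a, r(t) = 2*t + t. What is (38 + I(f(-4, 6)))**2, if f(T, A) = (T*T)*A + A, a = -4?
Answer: 2116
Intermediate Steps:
r(t) = 3*t
f(T, A) = A + A*T**2 (f(T, A) = T**2*A + A = A*T**2 + A = A + A*T**2)
I(s) = 8 (I(s) = 3*4 - 4 = 12 - 4 = 8)
(38 + I(f(-4, 6)))**2 = (38 + 8)**2 = 46**2 = 2116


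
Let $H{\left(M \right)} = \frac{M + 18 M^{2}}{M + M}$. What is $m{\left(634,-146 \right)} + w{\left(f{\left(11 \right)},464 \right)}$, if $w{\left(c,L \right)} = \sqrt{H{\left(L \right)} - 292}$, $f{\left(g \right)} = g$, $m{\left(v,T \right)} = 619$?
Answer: $619 + \frac{\sqrt{15538}}{2} \approx 681.33$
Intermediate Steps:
$H{\left(M \right)} = \frac{M + 18 M^{2}}{2 M}$
$w{\left(c,L \right)} = \sqrt{- \frac{583}{2} + 9 L}$ ($w{\left(c,L \right)} = \sqrt{\left(\frac{1}{2} + 9 L\right) - 292} = \sqrt{- \frac{583}{2} + 9 L}$)
$m{\left(634,-146 \right)} + w{\left(f{\left(11 \right)},464 \right)} = 619 + \frac{\sqrt{-1166 + 36 \cdot 464}}{2} = 619 + \frac{\sqrt{-1166 + 16704}}{2} = 619 + \frac{\sqrt{15538}}{2}$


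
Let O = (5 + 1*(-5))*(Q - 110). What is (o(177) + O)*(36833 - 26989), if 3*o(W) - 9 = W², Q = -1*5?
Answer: 102830424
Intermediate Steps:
Q = -5
o(W) = 3 + W²/3
O = 0 (O = (5 + 1*(-5))*(-5 - 110) = (5 - 5)*(-115) = 0*(-115) = 0)
(o(177) + O)*(36833 - 26989) = ((3 + (⅓)*177²) + 0)*(36833 - 26989) = ((3 + (⅓)*31329) + 0)*9844 = ((3 + 10443) + 0)*9844 = (10446 + 0)*9844 = 10446*9844 = 102830424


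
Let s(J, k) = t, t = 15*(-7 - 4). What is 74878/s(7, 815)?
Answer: -74878/165 ≈ -453.81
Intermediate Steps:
t = -165 (t = 15*(-11) = -165)
s(J, k) = -165
74878/s(7, 815) = 74878/(-165) = 74878*(-1/165) = -74878/165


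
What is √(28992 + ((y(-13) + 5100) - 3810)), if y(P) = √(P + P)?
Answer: √(30282 + I*√26) ≈ 174.02 + 0.015*I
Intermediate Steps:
y(P) = √2*√P (y(P) = √(2*P) = √2*√P)
√(28992 + ((y(-13) + 5100) - 3810)) = √(28992 + ((√2*√(-13) + 5100) - 3810)) = √(28992 + ((√2*(I*√13) + 5100) - 3810)) = √(28992 + ((I*√26 + 5100) - 3810)) = √(28992 + ((5100 + I*√26) - 3810)) = √(28992 + (1290 + I*√26)) = √(30282 + I*√26)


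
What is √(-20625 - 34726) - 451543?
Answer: -451543 + I*√55351 ≈ -4.5154e+5 + 235.27*I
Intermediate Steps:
√(-20625 - 34726) - 451543 = √(-55351) - 451543 = I*√55351 - 451543 = -451543 + I*√55351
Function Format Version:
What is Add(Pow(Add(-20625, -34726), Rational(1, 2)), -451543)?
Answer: Add(-451543, Mul(I, Pow(55351, Rational(1, 2)))) ≈ Add(-4.5154e+5, Mul(235.27, I))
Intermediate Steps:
Add(Pow(Add(-20625, -34726), Rational(1, 2)), -451543) = Add(Pow(-55351, Rational(1, 2)), -451543) = Add(Mul(I, Pow(55351, Rational(1, 2))), -451543) = Add(-451543, Mul(I, Pow(55351, Rational(1, 2))))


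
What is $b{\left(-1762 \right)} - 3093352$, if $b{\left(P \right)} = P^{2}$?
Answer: $11292$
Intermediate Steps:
$b{\left(-1762 \right)} - 3093352 = \left(-1762\right)^{2} - 3093352 = 3104644 - 3093352 = 11292$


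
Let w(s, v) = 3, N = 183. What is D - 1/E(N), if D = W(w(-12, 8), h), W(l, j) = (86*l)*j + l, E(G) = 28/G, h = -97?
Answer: -700827/28 ≈ -25030.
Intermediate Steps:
W(l, j) = l + 86*j*l (W(l, j) = 86*j*l + l = l + 86*j*l)
D = -25023 (D = 3*(1 + 86*(-97)) = 3*(1 - 8342) = 3*(-8341) = -25023)
D - 1/E(N) = -25023 - 1/(28/183) = -25023 - 1/(28*(1/183)) = -25023 - 1/28/183 = -25023 - 1*183/28 = -25023 - 183/28 = -700827/28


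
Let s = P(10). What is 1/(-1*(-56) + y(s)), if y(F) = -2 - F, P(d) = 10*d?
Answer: -1/46 ≈ -0.021739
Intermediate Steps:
s = 100 (s = 10*10 = 100)
1/(-1*(-56) + y(s)) = 1/(-1*(-56) + (-2 - 1*100)) = 1/(56 + (-2 - 100)) = 1/(56 - 102) = 1/(-46) = -1/46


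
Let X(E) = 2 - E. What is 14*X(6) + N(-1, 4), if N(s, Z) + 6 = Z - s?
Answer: -57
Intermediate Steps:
N(s, Z) = -6 + Z - s (N(s, Z) = -6 + (Z - s) = -6 + Z - s)
14*X(6) + N(-1, 4) = 14*(2 - 1*6) + (-6 + 4 - 1*(-1)) = 14*(2 - 6) + (-6 + 4 + 1) = 14*(-4) - 1 = -56 - 1 = -57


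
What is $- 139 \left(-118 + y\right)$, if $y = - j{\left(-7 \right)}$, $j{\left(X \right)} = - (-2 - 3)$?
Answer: $17097$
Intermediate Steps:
$j{\left(X \right)} = 5$ ($j{\left(X \right)} = \left(-1\right) \left(-5\right) = 5$)
$y = -5$ ($y = \left(-1\right) 5 = -5$)
$- 139 \left(-118 + y\right) = - 139 \left(-118 - 5\right) = \left(-139\right) \left(-123\right) = 17097$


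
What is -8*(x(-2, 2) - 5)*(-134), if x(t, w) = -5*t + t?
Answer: 3216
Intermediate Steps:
x(t, w) = -4*t
-8*(x(-2, 2) - 5)*(-134) = -8*(-4*(-2) - 5)*(-134) = -8*(8 - 5)*(-134) = -8*3*(-134) = -24*(-134) = 3216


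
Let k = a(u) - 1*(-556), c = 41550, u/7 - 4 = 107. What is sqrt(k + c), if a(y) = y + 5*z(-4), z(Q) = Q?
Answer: sqrt(42863) ≈ 207.03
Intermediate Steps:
u = 777 (u = 28 + 7*107 = 28 + 749 = 777)
a(y) = -20 + y (a(y) = y + 5*(-4) = y - 20 = -20 + y)
k = 1313 (k = (-20 + 777) - 1*(-556) = 757 + 556 = 1313)
sqrt(k + c) = sqrt(1313 + 41550) = sqrt(42863)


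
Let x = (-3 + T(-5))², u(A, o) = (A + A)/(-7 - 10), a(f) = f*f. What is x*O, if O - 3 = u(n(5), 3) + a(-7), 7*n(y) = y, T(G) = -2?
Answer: 154450/119 ≈ 1297.9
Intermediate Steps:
a(f) = f²
n(y) = y/7
u(A, o) = -2*A/17 (u(A, o) = (2*A)/(-17) = (2*A)*(-1/17) = -2*A/17)
x = 25 (x = (-3 - 2)² = (-5)² = 25)
O = 6178/119 (O = 3 + (-2*5/119 + (-7)²) = 3 + (-2/17*5/7 + 49) = 3 + (-10/119 + 49) = 3 + 5821/119 = 6178/119 ≈ 51.916)
x*O = 25*(6178/119) = 154450/119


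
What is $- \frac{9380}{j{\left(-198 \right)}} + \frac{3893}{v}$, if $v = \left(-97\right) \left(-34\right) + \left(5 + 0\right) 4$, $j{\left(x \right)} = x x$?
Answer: $\frac{10124861}{10839906} \approx 0.93404$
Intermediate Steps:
$j{\left(x \right)} = x^{2}$
$v = 3318$ ($v = 3298 + 5 \cdot 4 = 3298 + 20 = 3318$)
$- \frac{9380}{j{\left(-198 \right)}} + \frac{3893}{v} = - \frac{9380}{\left(-198\right)^{2}} + \frac{3893}{3318} = - \frac{9380}{39204} + 3893 \cdot \frac{1}{3318} = \left(-9380\right) \frac{1}{39204} + \frac{3893}{3318} = - \frac{2345}{9801} + \frac{3893}{3318} = \frac{10124861}{10839906}$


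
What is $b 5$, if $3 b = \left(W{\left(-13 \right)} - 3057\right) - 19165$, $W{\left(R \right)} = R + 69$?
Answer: $- \frac{110830}{3} \approx -36943.0$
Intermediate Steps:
$W{\left(R \right)} = 69 + R$
$b = - \frac{22166}{3}$ ($b = \frac{\left(\left(69 - 13\right) - 3057\right) - 19165}{3} = \frac{\left(56 - 3057\right) - 19165}{3} = \frac{-3001 - 19165}{3} = \frac{1}{3} \left(-22166\right) = - \frac{22166}{3} \approx -7388.7$)
$b 5 = \left(- \frac{22166}{3}\right) 5 = - \frac{110830}{3}$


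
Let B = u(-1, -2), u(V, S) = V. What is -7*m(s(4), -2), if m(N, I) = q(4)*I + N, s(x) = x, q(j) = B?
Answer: -42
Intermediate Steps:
B = -1
q(j) = -1
m(N, I) = N - I (m(N, I) = -I + N = N - I)
-7*m(s(4), -2) = -7*(4 - 1*(-2)) = -7*(4 + 2) = -7*6 = -1*42 = -42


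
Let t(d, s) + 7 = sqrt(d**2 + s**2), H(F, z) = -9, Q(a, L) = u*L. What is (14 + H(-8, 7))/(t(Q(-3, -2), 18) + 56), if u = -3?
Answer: 245/2041 - 30*sqrt(10)/2041 ≈ 0.073558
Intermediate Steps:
Q(a, L) = -3*L
t(d, s) = -7 + sqrt(d**2 + s**2)
(14 + H(-8, 7))/(t(Q(-3, -2), 18) + 56) = (14 - 9)/((-7 + sqrt((-3*(-2))**2 + 18**2)) + 56) = 5/((-7 + sqrt(6**2 + 324)) + 56) = 5/((-7 + sqrt(36 + 324)) + 56) = 5/((-7 + sqrt(360)) + 56) = 5/((-7 + 6*sqrt(10)) + 56) = 5/(49 + 6*sqrt(10))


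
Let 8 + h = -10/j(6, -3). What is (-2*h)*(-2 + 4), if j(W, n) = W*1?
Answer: 116/3 ≈ 38.667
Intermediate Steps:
j(W, n) = W
h = -29/3 (h = -8 - 10/6 = -8 - 10*⅙ = -8 - 5/3 = -29/3 ≈ -9.6667)
(-2*h)*(-2 + 4) = (-2*(-29/3))*(-2 + 4) = (58/3)*2 = 116/3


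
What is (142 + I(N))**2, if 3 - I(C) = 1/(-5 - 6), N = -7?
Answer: 2547216/121 ≈ 21051.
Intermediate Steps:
I(C) = 34/11 (I(C) = 3 - 1/(-5 - 6) = 3 - 1/(-11) = 3 - 1*(-1/11) = 3 + 1/11 = 34/11)
(142 + I(N))**2 = (142 + 34/11)**2 = (1596/11)**2 = 2547216/121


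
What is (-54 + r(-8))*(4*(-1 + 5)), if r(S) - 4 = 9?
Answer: -656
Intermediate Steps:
r(S) = 13 (r(S) = 4 + 9 = 13)
(-54 + r(-8))*(4*(-1 + 5)) = (-54 + 13)*(4*(-1 + 5)) = -164*4 = -41*16 = -656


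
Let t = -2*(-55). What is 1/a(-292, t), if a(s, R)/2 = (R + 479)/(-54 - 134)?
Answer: -94/589 ≈ -0.15959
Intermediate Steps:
t = 110
a(s, R) = -479/94 - R/94 (a(s, R) = 2*((R + 479)/(-54 - 134)) = 2*((479 + R)/(-188)) = 2*((479 + R)*(-1/188)) = 2*(-479/188 - R/188) = -479/94 - R/94)
1/a(-292, t) = 1/(-479/94 - 1/94*110) = 1/(-479/94 - 55/47) = 1/(-589/94) = -94/589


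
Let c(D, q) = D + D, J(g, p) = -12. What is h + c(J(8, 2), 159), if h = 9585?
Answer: 9561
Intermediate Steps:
c(D, q) = 2*D
h + c(J(8, 2), 159) = 9585 + 2*(-12) = 9585 - 24 = 9561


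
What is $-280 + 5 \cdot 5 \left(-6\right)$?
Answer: $-430$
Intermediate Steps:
$-280 + 5 \cdot 5 \left(-6\right) = -280 + 25 \left(-6\right) = -280 - 150 = -430$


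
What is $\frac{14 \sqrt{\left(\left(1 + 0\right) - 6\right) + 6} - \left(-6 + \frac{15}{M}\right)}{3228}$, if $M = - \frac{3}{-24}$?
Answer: $- \frac{25}{807} \approx -0.030979$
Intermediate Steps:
$M = \frac{1}{8}$ ($M = \left(-3\right) \left(- \frac{1}{24}\right) = \frac{1}{8} \approx 0.125$)
$\frac{14 \sqrt{\left(\left(1 + 0\right) - 6\right) + 6} - \left(-6 + \frac{15}{M}\right)}{3228} = \frac{14 \sqrt{\left(\left(1 + 0\right) - 6\right) + 6} - \left(-6 + 120\right)}{3228} = \left(14 \sqrt{\left(1 - 6\right) + 6} - 114\right) \frac{1}{3228} = \left(14 \sqrt{-5 + 6} + \left(6 - 120\right)\right) \frac{1}{3228} = \left(14 \sqrt{1} - 114\right) \frac{1}{3228} = \left(14 \cdot 1 - 114\right) \frac{1}{3228} = \left(14 - 114\right) \frac{1}{3228} = \left(-100\right) \frac{1}{3228} = - \frac{25}{807}$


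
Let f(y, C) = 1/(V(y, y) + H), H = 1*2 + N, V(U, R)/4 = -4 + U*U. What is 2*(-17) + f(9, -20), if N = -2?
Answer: -10471/308 ≈ -33.997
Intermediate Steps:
V(U, R) = -16 + 4*U**2 (V(U, R) = 4*(-4 + U*U) = 4*(-4 + U**2) = -16 + 4*U**2)
H = 0 (H = 1*2 - 2 = 2 - 2 = 0)
f(y, C) = 1/(-16 + 4*y**2) (f(y, C) = 1/((-16 + 4*y**2) + 0) = 1/(-16 + 4*y**2))
2*(-17) + f(9, -20) = 2*(-17) + 1/(4*(-4 + 9**2)) = -34 + 1/(4*(-4 + 81)) = -34 + (1/4)/77 = -34 + (1/4)*(1/77) = -34 + 1/308 = -10471/308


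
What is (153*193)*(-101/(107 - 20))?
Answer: -994143/29 ≈ -34281.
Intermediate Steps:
(153*193)*(-101/(107 - 20)) = 29529*(-101/87) = -994143/29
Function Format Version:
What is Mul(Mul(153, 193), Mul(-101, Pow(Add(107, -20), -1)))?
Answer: Rational(-994143, 29) ≈ -34281.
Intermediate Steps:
Mul(Mul(153, 193), Mul(-101, Pow(Add(107, -20), -1))) = Mul(29529, Mul(-101, Pow(87, -1))) = Mul(29529, Mul(-101, Rational(1, 87))) = Mul(29529, Rational(-101, 87)) = Rational(-994143, 29)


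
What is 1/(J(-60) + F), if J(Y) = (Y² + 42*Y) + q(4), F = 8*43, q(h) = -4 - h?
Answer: 1/1416 ≈ 0.00070621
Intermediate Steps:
F = 344
J(Y) = -8 + Y² + 42*Y (J(Y) = (Y² + 42*Y) + (-4 - 1*4) = (Y² + 42*Y) + (-4 - 4) = (Y² + 42*Y) - 8 = -8 + Y² + 42*Y)
1/(J(-60) + F) = 1/((-8 + (-60)² + 42*(-60)) + 344) = 1/((-8 + 3600 - 2520) + 344) = 1/(1072 + 344) = 1/1416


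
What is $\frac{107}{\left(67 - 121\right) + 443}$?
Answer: $\frac{107}{389} \approx 0.27506$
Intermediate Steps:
$\frac{107}{\left(67 - 121\right) + 443} = \frac{107}{-54 + 443} = \frac{107}{389}$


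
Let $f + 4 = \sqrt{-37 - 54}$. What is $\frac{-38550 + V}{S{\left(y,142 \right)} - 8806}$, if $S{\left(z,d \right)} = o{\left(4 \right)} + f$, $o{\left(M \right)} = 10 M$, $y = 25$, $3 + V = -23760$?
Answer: $\frac{546485010}{76912991} + \frac{62313 i \sqrt{91}}{76912991} \approx 7.1052 + 0.0077286 i$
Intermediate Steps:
$V = -23763$ ($V = -3 - 23760 = -23763$)
$f = -4 + i \sqrt{91}$ ($f = -4 + \sqrt{-37 - 54} = -4 + \sqrt{-91} = -4 + i \sqrt{91} \approx -4.0 + 9.5394 i$)
$S{\left(z,d \right)} = 36 + i \sqrt{91}$ ($S{\left(z,d \right)} = 10 \cdot 4 - \left(4 - i \sqrt{91}\right) = 40 - \left(4 - i \sqrt{91}\right) = 36 + i \sqrt{91}$)
$\frac{-38550 + V}{S{\left(y,142 \right)} - 8806} = \frac{-38550 - 23763}{\left(36 + i \sqrt{91}\right) - 8806} = - \frac{62313}{-8770 + i \sqrt{91}}$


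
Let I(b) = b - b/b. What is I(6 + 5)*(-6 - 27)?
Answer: -330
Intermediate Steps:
I(b) = -1 + b (I(b) = b - 1*1 = b - 1 = -1 + b)
I(6 + 5)*(-6 - 27) = (-1 + (6 + 5))*(-6 - 27) = (-1 + 11)*(-33) = 10*(-33) = -330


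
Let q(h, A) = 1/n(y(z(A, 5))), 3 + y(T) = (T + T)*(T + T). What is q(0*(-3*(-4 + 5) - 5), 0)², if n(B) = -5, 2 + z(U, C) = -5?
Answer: 1/25 ≈ 0.040000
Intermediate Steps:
z(U, C) = -7 (z(U, C) = -2 - 5 = -7)
y(T) = -3 + 4*T² (y(T) = -3 + (T + T)*(T + T) = -3 + (2*T)*(2*T) = -3 + 4*T²)
q(h, A) = -⅕ (q(h, A) = 1/(-5) = -⅕)
q(0*(-3*(-4 + 5) - 5), 0)² = (-⅕)² = 1/25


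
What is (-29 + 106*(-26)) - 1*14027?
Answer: -16812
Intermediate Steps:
(-29 + 106*(-26)) - 1*14027 = (-29 - 2756) - 14027 = -2785 - 14027 = -16812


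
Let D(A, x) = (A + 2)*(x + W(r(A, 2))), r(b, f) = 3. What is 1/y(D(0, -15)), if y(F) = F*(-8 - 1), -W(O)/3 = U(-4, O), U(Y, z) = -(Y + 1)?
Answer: 1/432 ≈ 0.0023148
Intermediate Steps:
U(Y, z) = -1 - Y (U(Y, z) = -(1 + Y) = -1 - Y)
W(O) = -9 (W(O) = -3*(-1 - 1*(-4)) = -3*(-1 + 4) = -3*3 = -9)
D(A, x) = (-9 + x)*(2 + A) (D(A, x) = (A + 2)*(x - 9) = (2 + A)*(-9 + x) = (-9 + x)*(2 + A))
y(F) = -9*F (y(F) = F*(-9) = -9*F)
1/y(D(0, -15)) = 1/(-9*(-18 - 9*0 + 2*(-15) + 0*(-15))) = 1/(-9*(-18 + 0 - 30 + 0)) = 1/(-9*(-48)) = 1/432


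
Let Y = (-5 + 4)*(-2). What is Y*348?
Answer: 696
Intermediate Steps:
Y = 2 (Y = -1*(-2) = 2)
Y*348 = 2*348 = 696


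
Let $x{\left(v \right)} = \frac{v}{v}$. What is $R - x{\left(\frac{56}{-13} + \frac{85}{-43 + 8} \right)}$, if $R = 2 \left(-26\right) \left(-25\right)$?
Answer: $1299$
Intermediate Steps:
$x{\left(v \right)} = 1$
$R = 1300$ ($R = \left(-52\right) \left(-25\right) = 1300$)
$R - x{\left(\frac{56}{-13} + \frac{85}{-43 + 8} \right)} = 1300 - 1 = 1299$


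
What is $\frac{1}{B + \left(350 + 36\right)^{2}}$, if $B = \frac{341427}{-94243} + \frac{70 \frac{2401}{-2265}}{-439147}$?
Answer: $\frac{18748098416613}{2793323753550380393} \approx 6.7118 \cdot 10^{-6}$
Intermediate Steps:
$B = - \frac{67918131290155}{18748098416613}$ ($B = 341427 \left(- \frac{1}{94243}\right) + 70 \cdot 2401 \left(- \frac{1}{2265}\right) \left(- \frac{1}{439147}\right) = - \frac{341427}{94243} + 70 \left(- \frac{2401}{2265}\right) \left(- \frac{1}{439147}\right) = - \frac{341427}{94243} - - \frac{33614}{198933591} = - \frac{341427}{94243} + \frac{33614}{198933591} = - \frac{67918131290155}{18748098416613} \approx -3.6227$)
$\frac{1}{B + \left(350 + 36\right)^{2}} = \frac{1}{- \frac{67918131290155}{18748098416613} + \left(350 + 36\right)^{2}} = \frac{1}{- \frac{67918131290155}{18748098416613} + 386^{2}} = \frac{1}{- \frac{67918131290155}{18748098416613} + 148996} = \frac{1}{\frac{2793323753550380393}{18748098416613}} = \frac{18748098416613}{2793323753550380393}$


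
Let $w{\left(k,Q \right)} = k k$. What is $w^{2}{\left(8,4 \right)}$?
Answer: $4096$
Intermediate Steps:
$w{\left(k,Q \right)} = k^{2}$
$w^{2}{\left(8,4 \right)} = \left(8^{2}\right)^{2} = 64^{2} = 4096$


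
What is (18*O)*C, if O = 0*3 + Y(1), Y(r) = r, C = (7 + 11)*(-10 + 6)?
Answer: -1296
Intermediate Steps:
C = -72 (C = 18*(-4) = -72)
O = 1 (O = 0*3 + 1 = 0 + 1 = 1)
(18*O)*C = (18*1)*(-72) = 18*(-72) = -1296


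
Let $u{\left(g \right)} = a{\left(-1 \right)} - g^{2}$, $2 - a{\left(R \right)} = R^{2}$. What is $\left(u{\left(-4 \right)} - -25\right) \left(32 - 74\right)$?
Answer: $-420$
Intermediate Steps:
$a{\left(R \right)} = 2 - R^{2}$
$u{\left(g \right)} = 1 - g^{2}$ ($u{\left(g \right)} = \left(2 - \left(-1\right)^{2}\right) - g^{2} = \left(2 - 1\right) - g^{2} = 1 - g^{2}$)
$\left(u{\left(-4 \right)} - -25\right) \left(32 - 74\right) = \left(\left(1 - \left(-4\right)^{2}\right) - -25\right) \left(32 - 74\right) = \left(\left(1 - 16\right) + 25\right) \left(-42\right) = \left(-15 + 25\right) \left(-42\right) = 10 \left(-42\right) = -420$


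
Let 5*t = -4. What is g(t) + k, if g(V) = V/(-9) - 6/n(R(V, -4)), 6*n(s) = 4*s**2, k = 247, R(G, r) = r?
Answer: 177499/720 ≈ 246.53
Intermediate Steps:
t = -4/5 (t = (1/5)*(-4) = -4/5 ≈ -0.80000)
n(s) = 2*s**2/3 (n(s) = (4*s**2)/6 = 2*s**2/3)
g(V) = -9/16 - V/9 (g(V) = V/(-9) - 6/((2/3)*(-4)**2) = V*(-1/9) - 6/((2/3)*16) = -V/9 - 6/32/3 = -V/9 - 6*3/32 = -V/9 - 9/16 = -9/16 - V/9)
g(t) + k = (-9/16 - 1/9*(-4/5)) + 247 = (-9/16 + 4/45) + 247 = -341/720 + 247 = 177499/720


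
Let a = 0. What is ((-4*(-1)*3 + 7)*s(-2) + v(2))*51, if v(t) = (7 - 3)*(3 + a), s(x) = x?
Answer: -1326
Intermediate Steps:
v(t) = 12 (v(t) = (7 - 3)*(3 + 0) = 4*3 = 12)
((-4*(-1)*3 + 7)*s(-2) + v(2))*51 = ((-4*(-1)*3 + 7)*(-2) + 12)*51 = ((4*3 + 7)*(-2) + 12)*51 = ((12 + 7)*(-2) + 12)*51 = (19*(-2) + 12)*51 = (-38 + 12)*51 = -26*51 = -1326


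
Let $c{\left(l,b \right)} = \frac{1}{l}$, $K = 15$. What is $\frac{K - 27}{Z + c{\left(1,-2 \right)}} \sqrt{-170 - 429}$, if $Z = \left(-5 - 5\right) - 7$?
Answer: $\frac{3 i \sqrt{599}}{4} \approx 18.356 i$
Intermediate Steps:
$Z = -17$ ($Z = -10 - 7 = -17$)
$\frac{K - 27}{Z + c{\left(1,-2 \right)}} \sqrt{-170 - 429} = \frac{15 - 27}{-17 + 1^{-1}} \sqrt{-170 - 429} = - \frac{12}{-17 + 1} \sqrt{-599} = - \frac{12}{-16} i \sqrt{599} = \left(-12\right) \left(- \frac{1}{16}\right) i \sqrt{599} = \frac{3 i \sqrt{599}}{4}$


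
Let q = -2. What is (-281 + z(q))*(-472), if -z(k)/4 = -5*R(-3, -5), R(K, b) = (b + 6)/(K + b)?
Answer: 133812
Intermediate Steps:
R(K, b) = (6 + b)/(K + b)
z(k) = -5/2 (z(k) = -(-20)*(6 - 5)/(-3 - 5) = -(-20)*1/(-8) = -(-20)*(-⅛*1) = -(-20)*(-1)/8 = -4*5/8 = -5/2)
(-281 + z(q))*(-472) = (-281 - 5/2)*(-472) = -567/2*(-472) = 133812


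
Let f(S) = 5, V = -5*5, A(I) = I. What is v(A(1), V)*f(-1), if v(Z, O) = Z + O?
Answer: -120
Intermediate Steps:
V = -25
v(Z, O) = O + Z
v(A(1), V)*f(-1) = (-25 + 1)*5 = -24*5 = -120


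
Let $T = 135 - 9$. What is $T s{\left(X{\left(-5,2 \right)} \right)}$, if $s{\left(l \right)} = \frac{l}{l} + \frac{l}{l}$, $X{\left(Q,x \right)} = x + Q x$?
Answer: $252$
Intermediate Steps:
$s{\left(l \right)} = 2$ ($s{\left(l \right)} = 1 + 1 = 2$)
$T = 126$
$T s{\left(X{\left(-5,2 \right)} \right)} = 126 \cdot 2 = 252$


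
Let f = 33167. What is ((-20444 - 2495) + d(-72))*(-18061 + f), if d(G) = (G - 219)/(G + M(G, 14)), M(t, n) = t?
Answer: -8315664175/24 ≈ -3.4649e+8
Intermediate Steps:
d(G) = (-219 + G)/(2*G) (d(G) = (G - 219)/(G + G) = (-219 + G)/((2*G)) = (-219 + G)*(1/(2*G)) = (-219 + G)/(2*G))
((-20444 - 2495) + d(-72))*(-18061 + f) = ((-20444 - 2495) + (1/2)*(-219 - 72)/(-72))*(-18061 + 33167) = (-22939 + (1/2)*(-1/72)*(-291))*15106 = (-22939 + 97/48)*15106 = -1100975/48*15106 = -8315664175/24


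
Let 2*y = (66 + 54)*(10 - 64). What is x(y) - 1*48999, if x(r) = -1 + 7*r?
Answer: -71680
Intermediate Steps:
y = -3240 (y = ((66 + 54)*(10 - 64))/2 = (120*(-54))/2 = (1/2)*(-6480) = -3240)
x(y) - 1*48999 = (-1 + 7*(-3240)) - 1*48999 = (-1 - 22680) - 48999 = -22681 - 48999 = -71680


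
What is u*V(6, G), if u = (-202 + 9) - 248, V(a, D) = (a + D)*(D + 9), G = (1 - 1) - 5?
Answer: -1764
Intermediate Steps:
G = -5 (G = 0 - 5 = -5)
V(a, D) = (9 + D)*(D + a) (V(a, D) = (D + a)*(9 + D) = (9 + D)*(D + a))
u = -441 (u = -193 - 248 = -441)
u*V(6, G) = -441*((-5)² + 9*(-5) + 9*6 - 5*6) = -441*(25 - 45 + 54 - 30) = -441*4 = -1764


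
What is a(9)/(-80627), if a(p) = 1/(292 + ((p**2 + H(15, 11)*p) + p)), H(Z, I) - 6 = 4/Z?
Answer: -5/176734384 ≈ -2.8291e-8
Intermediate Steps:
H(Z, I) = 6 + 4/Z
a(p) = 1/(292 + p**2 + 109*p/15) (a(p) = 1/(292 + ((p**2 + (6 + 4/15)*p) + p)) = 1/(292 + ((p**2 + 94*p/15) + p)) = 1/(292 + (p**2 + 109*p/15)) = 1/(292 + p**2 + 109*p/15))
a(9)/(-80627) = (15/(4380 + 15*9**2 + 109*9))/(-80627) = (15/(4380 + 15*81 + 981))*(-1/80627) = (15/(4380 + 1215 + 981))*(-1/80627) = (15/6576)*(-1/80627) = (15*(1/6576))*(-1/80627) = (5/2192)*(-1/80627) = -5/176734384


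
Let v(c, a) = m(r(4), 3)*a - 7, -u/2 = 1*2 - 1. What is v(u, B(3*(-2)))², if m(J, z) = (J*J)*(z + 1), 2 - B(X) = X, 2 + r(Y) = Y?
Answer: 14641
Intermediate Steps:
r(Y) = -2 + Y
u = -2 (u = -2*(1*2 - 1) = -2*(2 - 1) = -2*1 = -2)
B(X) = 2 - X
m(J, z) = J²*(1 + z)
v(c, a) = -7 + 16*a (v(c, a) = ((-2 + 4)²*(1 + 3))*a - 7 = (2²*4)*a - 7 = (4*4)*a - 7 = 16*a - 7 = -7 + 16*a)
v(u, B(3*(-2)))² = (-7 + 16*(2 - 3*(-2)))² = (-7 + 16*(2 - 1*(-6)))² = (-7 + 16*(2 + 6))² = (-7 + 16*8)² = (-7 + 128)² = 121² = 14641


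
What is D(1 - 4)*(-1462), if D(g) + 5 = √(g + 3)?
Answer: 7310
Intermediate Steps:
D(g) = -5 + √(3 + g) (D(g) = -5 + √(g + 3) = -5 + √(3 + g))
D(1 - 4)*(-1462) = (-5 + √(3 + (1 - 4)))*(-1462) = (-5 + √(3 - 3))*(-1462) = (-5 + √0)*(-1462) = (-5 + 0)*(-1462) = -5*(-1462) = 7310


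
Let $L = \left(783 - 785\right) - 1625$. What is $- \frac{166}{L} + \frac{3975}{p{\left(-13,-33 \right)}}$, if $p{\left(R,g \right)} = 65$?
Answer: $\frac{1295623}{21151} \approx 61.256$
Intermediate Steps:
$L = -1627$ ($L = -2 - 1625 = -1627$)
$- \frac{166}{L} + \frac{3975}{p{\left(-13,-33 \right)}} = - \frac{166}{-1627} + \frac{3975}{65} = \left(-166\right) \left(- \frac{1}{1627}\right) + 3975 \cdot \frac{1}{65} = \frac{166}{1627} + \frac{795}{13} = \frac{1295623}{21151}$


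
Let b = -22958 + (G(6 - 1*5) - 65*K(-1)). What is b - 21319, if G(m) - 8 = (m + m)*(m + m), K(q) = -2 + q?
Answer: -44070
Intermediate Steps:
G(m) = 8 + 4*m² (G(m) = 8 + (m + m)*(m + m) = 8 + (2*m)*(2*m) = 8 + 4*m²)
b = -22751 (b = -22958 + ((8 + 4*(6 - 1*5)²) - 65*(-2 - 1)) = -22958 + ((8 + 4*(6 - 5)²) - 65*(-3)) = -22958 + ((8 + 4*1²) + 195) = -22958 + ((8 + 4*1) + 195) = -22958 + ((8 + 4) + 195) = -22958 + (12 + 195) = -22958 + 207 = -22751)
b - 21319 = -22751 - 21319 = -44070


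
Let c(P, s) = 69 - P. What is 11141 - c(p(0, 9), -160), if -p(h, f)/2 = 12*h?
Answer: 11072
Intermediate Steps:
p(h, f) = -24*h
11141 - c(p(0, 9), -160) = 11141 - (69 - (-24)*0) = 11141 - (69 - 1*0) = 11141 - (69 + 0) = 11141 - 1*69 = 11141 - 69 = 11072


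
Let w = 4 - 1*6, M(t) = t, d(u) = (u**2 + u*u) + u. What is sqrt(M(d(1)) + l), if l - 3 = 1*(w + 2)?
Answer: sqrt(6) ≈ 2.4495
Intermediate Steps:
d(u) = u + 2*u**2 (d(u) = (u**2 + u**2) + u = 2*u**2 + u = u + 2*u**2)
w = -2 (w = 4 - 6 = -2)
l = 3 (l = 3 + 1*(-2 + 2) = 3 + 1*0 = 3 + 0 = 3)
sqrt(M(d(1)) + l) = sqrt(1*(1 + 2*1) + 3) = sqrt(1*(1 + 2) + 3) = sqrt(1*3 + 3) = sqrt(3 + 3) = sqrt(6)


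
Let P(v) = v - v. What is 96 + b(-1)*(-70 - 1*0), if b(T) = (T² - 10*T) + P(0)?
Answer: -674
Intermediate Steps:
P(v) = 0
b(T) = T² - 10*T (b(T) = (T² - 10*T) + 0 = T² - 10*T)
96 + b(-1)*(-70 - 1*0) = 96 + (-(-10 - 1))*(-70 - 1*0) = 96 + (-1*(-11))*(-70 + 0) = 96 + 11*(-70) = 96 - 770 = -674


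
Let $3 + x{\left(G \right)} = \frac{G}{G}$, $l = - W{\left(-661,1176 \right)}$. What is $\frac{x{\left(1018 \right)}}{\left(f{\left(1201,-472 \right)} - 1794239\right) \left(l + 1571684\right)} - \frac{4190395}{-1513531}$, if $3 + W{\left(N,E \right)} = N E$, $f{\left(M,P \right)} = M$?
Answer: $\frac{8824736164209163646}{3187411151299428547} \approx 2.7686$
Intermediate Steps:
$W{\left(N,E \right)} = -3 + E N$ ($W{\left(N,E \right)} = -3 + N E = -3 + E N$)
$l = 777339$ ($l = - (-3 + 1176 \left(-661\right)) = - (-3 - 777336) = \left(-1\right) \left(-777339\right) = 777339$)
$x{\left(G \right)} = -2$ ($x{\left(G \right)} = -3 + \frac{G}{G} = -3 + 1 = -2$)
$\frac{x{\left(1018 \right)}}{\left(f{\left(1201,-472 \right)} - 1794239\right) \left(l + 1571684\right)} - \frac{4190395}{-1513531} = - \frac{2}{\left(1201 - 1794239\right) \left(777339 + 1571684\right)} - \frac{4190395}{-1513531} = - \frac{2}{\left(-1793038\right) 2349023} - - \frac{4190395}{1513531} = - \frac{2}{-4211887501874} + \frac{4190395}{1513531} = \left(-2\right) \left(- \frac{1}{4211887501874}\right) + \frac{4190395}{1513531} = \frac{1}{2105943750937} + \frac{4190395}{1513531} = \frac{8824736164209163646}{3187411151299428547}$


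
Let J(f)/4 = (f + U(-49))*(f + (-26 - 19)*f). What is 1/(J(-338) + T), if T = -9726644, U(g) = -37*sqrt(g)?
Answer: -7458397/281857675298852 + 962962*I/70464418824713 ≈ -2.6462e-8 + 1.3666e-8*I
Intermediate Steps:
J(f) = -176*f*(f - 259*I) (J(f) = 4*((f - 259*I)*(f + (-26 - 19)*f)) = 4*((f - 259*I)*(f - 45*f)) = 4*((f - 259*I)*(-44*f)) = 4*(-44*f*(f - 259*I)) = -176*f*(f - 259*I))
1/(J(-338) + T) = 1/(176*(-338)*(-1*(-338) + 259*I) - 9726644) = 1/(176*(-338)*(338 + 259*I) - 9726644) = 1/((-20106944 - 15407392*I) - 9726644) = 1/(-29833588 - 15407392*I) = (-29833588 + 15407392*I)/1127430701195408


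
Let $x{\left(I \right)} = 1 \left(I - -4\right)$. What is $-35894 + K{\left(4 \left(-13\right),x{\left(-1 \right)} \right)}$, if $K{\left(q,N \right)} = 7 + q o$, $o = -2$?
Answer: $-35783$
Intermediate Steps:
$x{\left(I \right)} = 4 + I$ ($x{\left(I \right)} = 1 \left(I + 4\right) = 1 \left(4 + I\right) = 4 + I$)
$K{\left(q,N \right)} = 7 - 2 q$ ($K{\left(q,N \right)} = 7 + q \left(-2\right) = 7 - 2 q$)
$-35894 + K{\left(4 \left(-13\right),x{\left(-1 \right)} \right)} = -35894 - \left(-7 + 2 \cdot 4 \left(-13\right)\right) = -35894 + \left(7 - -104\right) = -35894 + \left(7 + 104\right) = -35894 + 111 = -35783$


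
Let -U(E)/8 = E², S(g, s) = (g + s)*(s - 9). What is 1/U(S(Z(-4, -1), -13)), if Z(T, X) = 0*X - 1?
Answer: -1/758912 ≈ -1.3177e-6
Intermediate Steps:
Z(T, X) = -1 (Z(T, X) = 0 - 1 = -1)
S(g, s) = (-9 + s)*(g + s) (S(g, s) = (g + s)*(-9 + s) = (-9 + s)*(g + s))
U(E) = -8*E²
1/U(S(Z(-4, -1), -13)) = 1/(-8*((-13)² - 9*(-1) - 9*(-13) - 1*(-13))²) = 1/(-8*(169 + 9 + 117 + 13)²) = 1/(-8*308²) = 1/(-8*94864) = 1/(-758912) = -1/758912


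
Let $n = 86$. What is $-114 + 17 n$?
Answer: $1348$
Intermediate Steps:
$-114 + 17 n = -114 + 17 \cdot 86 = -114 + 1462 = 1348$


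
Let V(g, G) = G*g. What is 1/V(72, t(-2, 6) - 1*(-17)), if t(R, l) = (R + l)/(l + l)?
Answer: 1/1248 ≈ 0.00080128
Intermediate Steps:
t(R, l) = (R + l)/(2*l) (t(R, l) = (R + l)/((2*l)) = (R + l)*(1/(2*l)) = (R + l)/(2*l))
1/V(72, t(-2, 6) - 1*(-17)) = 1/(((½)*(-2 + 6)/6 - 1*(-17))*72) = 1/(((½)*(⅙)*4 + 17)*72) = 1/((⅓ + 17)*72) = 1/((52/3)*72) = 1/1248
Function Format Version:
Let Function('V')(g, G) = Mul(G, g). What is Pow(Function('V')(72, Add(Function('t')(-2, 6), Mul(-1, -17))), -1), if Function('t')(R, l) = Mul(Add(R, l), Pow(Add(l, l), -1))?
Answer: Rational(1, 1248) ≈ 0.00080128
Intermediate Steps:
Function('t')(R, l) = Mul(Rational(1, 2), Pow(l, -1), Add(R, l)) (Function('t')(R, l) = Mul(Add(R, l), Pow(Mul(2, l), -1)) = Mul(Add(R, l), Mul(Rational(1, 2), Pow(l, -1))) = Mul(Rational(1, 2), Pow(l, -1), Add(R, l)))
Pow(Function('V')(72, Add(Function('t')(-2, 6), Mul(-1, -17))), -1) = Pow(Mul(Add(Mul(Rational(1, 2), Pow(6, -1), Add(-2, 6)), Mul(-1, -17)), 72), -1) = Pow(Mul(Add(Mul(Rational(1, 2), Rational(1, 6), 4), 17), 72), -1) = Pow(Mul(Add(Rational(1, 3), 17), 72), -1) = Pow(Mul(Rational(52, 3), 72), -1) = Pow(1248, -1) = Rational(1, 1248)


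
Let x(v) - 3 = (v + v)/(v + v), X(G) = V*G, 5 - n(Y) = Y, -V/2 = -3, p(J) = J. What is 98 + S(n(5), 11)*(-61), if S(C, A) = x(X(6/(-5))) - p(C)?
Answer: -146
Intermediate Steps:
V = 6 (V = -2*(-3) = 6)
n(Y) = 5 - Y
X(G) = 6*G
x(v) = 4 (x(v) = 3 + (v + v)/(v + v) = 3 + (2*v)/((2*v)) = 3 + (2*v)*(1/(2*v)) = 3 + 1 = 4)
S(C, A) = 4 - C
98 + S(n(5), 11)*(-61) = 98 + (4 - (5 - 1*5))*(-61) = 98 + (4 - (5 - 5))*(-61) = 98 + (4 - 1*0)*(-61) = 98 + (4 + 0)*(-61) = 98 + 4*(-61) = 98 - 244 = -146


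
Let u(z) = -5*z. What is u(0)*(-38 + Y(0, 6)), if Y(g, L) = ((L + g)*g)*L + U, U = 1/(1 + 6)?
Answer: 0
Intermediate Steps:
U = ⅐ (U = 1/7 = ⅐ ≈ 0.14286)
Y(g, L) = ⅐ + L*g*(L + g) (Y(g, L) = ((L + g)*g)*L + ⅐ = (g*(L + g))*L + ⅐ = L*g*(L + g) + ⅐ = ⅐ + L*g*(L + g))
u(0)*(-38 + Y(0, 6)) = (-5*0)*(-38 + (⅐ + 6*0² + 0*6²)) = 0*(-38 + (⅐ + 6*0 + 0*36)) = 0*(-38 + (⅐ + 0 + 0)) = 0*(-38 + ⅐) = 0*(-265/7) = 0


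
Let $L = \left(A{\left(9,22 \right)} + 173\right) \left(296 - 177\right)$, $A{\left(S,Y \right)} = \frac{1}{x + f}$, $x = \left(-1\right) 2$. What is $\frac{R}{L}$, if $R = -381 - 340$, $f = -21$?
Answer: $- \frac{2369}{67626} \approx -0.035031$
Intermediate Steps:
$x = -2$
$A{\left(S,Y \right)} = - \frac{1}{23}$ ($A{\left(S,Y \right)} = \frac{1}{-2 - 21} = \frac{1}{-23} = - \frac{1}{23}$)
$L = \frac{473382}{23}$ ($L = \left(- \frac{1}{23} + 173\right) \left(296 - 177\right) = \frac{3978}{23} \cdot 119 = \frac{473382}{23} \approx 20582.0$)
$R = -721$ ($R = -381 - 340 = -721$)
$\frac{R}{L} = - \frac{721}{\frac{473382}{23}} = \left(-721\right) \frac{23}{473382} = - \frac{2369}{67626}$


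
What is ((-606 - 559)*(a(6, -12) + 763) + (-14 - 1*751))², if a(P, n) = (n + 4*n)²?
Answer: 25843598995600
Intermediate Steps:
a(P, n) = 25*n² (a(P, n) = (5*n)² = 25*n²)
((-606 - 559)*(a(6, -12) + 763) + (-14 - 1*751))² = ((-606 - 559)*(25*(-12)² + 763) + (-14 - 1*751))² = (-1165*(25*144 + 763) + (-14 - 751))² = (-1165*(3600 + 763) - 765)² = (-1165*4363 - 765)² = (-5082895 - 765)² = (-5083660)² = 25843598995600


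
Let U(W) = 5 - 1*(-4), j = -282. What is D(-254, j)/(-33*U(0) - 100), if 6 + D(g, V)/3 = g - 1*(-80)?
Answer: 540/397 ≈ 1.3602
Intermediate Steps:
U(W) = 9 (U(W) = 5 + 4 = 9)
D(g, V) = 222 + 3*g (D(g, V) = -18 + 3*(g - 1*(-80)) = -18 + 3*(g + 80) = -18 + 3*(80 + g) = -18 + (240 + 3*g) = 222 + 3*g)
D(-254, j)/(-33*U(0) - 100) = (222 + 3*(-254))/(-33*9 - 100) = (222 - 762)/(-297 - 100) = -540/(-397) = -540*(-1/397) = 540/397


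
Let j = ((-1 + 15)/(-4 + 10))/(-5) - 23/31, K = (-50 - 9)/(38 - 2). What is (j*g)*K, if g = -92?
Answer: -762634/4185 ≈ -182.23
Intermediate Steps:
K = -59/36 ≈ -1.6389
j = -562/465 (j = (14/6)*(-⅕) - 23*1/31 = (14*(⅙))*(-⅕) - 23/31 = (7/3)*(-⅕) - 23/31 = -7/15 - 23/31 = -562/465 ≈ -1.2086)
(j*g)*K = -562/465*(-92)*(-59/36) = (51704/465)*(-59/36) = -762634/4185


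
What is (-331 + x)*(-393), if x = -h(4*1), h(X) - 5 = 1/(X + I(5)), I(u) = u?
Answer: 396275/3 ≈ 1.3209e+5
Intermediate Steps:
h(X) = 5 + 1/(5 + X) (h(X) = 5 + 1/(X + 5) = 5 + 1/(5 + X))
x = -46/9 (x = -(26 + 5*(4*1))/(5 + 4*1) = -(26 + 5*4)/(5 + 4) = -(26 + 20)/9 = -46/9 ≈ -5.1111)
(-331 + x)*(-393) = (-331 - 46/9)*(-393) = -3025/9*(-393) = 396275/3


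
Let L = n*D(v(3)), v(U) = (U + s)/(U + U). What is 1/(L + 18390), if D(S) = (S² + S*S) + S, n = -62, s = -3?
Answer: 1/18390 ≈ 5.4377e-5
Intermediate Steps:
v(U) = (-3 + U)/(2*U) (v(U) = (U - 3)/(U + U) = (-3 + U)/((2*U)) = (-3 + U)*(1/(2*U)) = (-3 + U)/(2*U))
D(S) = S + 2*S² (D(S) = (S² + S²) + S = 2*S² + S = S + 2*S²)
L = 0 (L = -62*(½)*(-3 + 3)/3*(1 + 2*((½)*(-3 + 3)/3)) = -62*(½)*(⅓)*0*(1 + 2*((½)*(⅓)*0)) = -0*(1 + 2*0) = -0*(1 + 0) = -0 = -62*0 = 0)
1/(L + 18390) = 1/(0 + 18390) = 1/18390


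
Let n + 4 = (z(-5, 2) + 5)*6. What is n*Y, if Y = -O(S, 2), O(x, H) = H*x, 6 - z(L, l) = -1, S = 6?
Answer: -816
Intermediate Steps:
z(L, l) = 7 (z(L, l) = 6 - 1*(-1) = 6 + 1 = 7)
n = 68 (n = -4 + (7 + 5)*6 = -4 + 12*6 = -4 + 72 = 68)
Y = -12 (Y = -2*6 = -1*12 = -12)
n*Y = 68*(-12) = -816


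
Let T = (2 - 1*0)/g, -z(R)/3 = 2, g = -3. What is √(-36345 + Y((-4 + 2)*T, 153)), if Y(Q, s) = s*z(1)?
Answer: I*√37263 ≈ 193.04*I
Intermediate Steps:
z(R) = -6 (z(R) = -3*2 = -6)
T = -⅔ (T = (2 - 1*0)/(-3) = (2 + 0)*(-⅓) = 2*(-⅓) = -⅔ ≈ -0.66667)
Y(Q, s) = -6*s (Y(Q, s) = s*(-6) = -6*s)
√(-36345 + Y((-4 + 2)*T, 153)) = √(-36345 - 6*153) = √(-36345 - 918) = √(-37263) = I*√37263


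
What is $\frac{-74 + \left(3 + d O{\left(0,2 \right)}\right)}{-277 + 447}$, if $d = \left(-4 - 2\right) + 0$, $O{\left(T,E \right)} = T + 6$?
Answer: $- \frac{107}{170} \approx -0.62941$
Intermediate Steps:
$O{\left(T,E \right)} = 6 + T$
$d = -6$ ($d = \left(-4 - 2\right) + 0 = -6 + 0 = -6$)
$\frac{-74 + \left(3 + d O{\left(0,2 \right)}\right)}{-277 + 447} = \frac{-74 + \left(3 - 6 \left(6 + 0\right)\right)}{-277 + 447} = \frac{-74 + \left(3 - 36\right)}{170} = \left(-74 + \left(3 - 36\right)\right) \frac{1}{170} = \left(-74 - 33\right) \frac{1}{170} = \left(-107\right) \frac{1}{170} = - \frac{107}{170}$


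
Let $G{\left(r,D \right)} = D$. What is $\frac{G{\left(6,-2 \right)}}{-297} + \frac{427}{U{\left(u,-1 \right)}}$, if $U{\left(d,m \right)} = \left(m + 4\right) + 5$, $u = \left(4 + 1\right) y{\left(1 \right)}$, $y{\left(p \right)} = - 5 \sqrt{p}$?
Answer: $\frac{126835}{2376} \approx 53.382$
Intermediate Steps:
$u = -25$ ($u = \left(4 + 1\right) \left(- 5 \sqrt{1}\right) = 5 \left(\left(-5\right) 1\right) = 5 \left(-5\right) = -25$)
$U{\left(d,m \right)} = 9 + m$ ($U{\left(d,m \right)} = \left(4 + m\right) + 5 = 9 + m$)
$\frac{G{\left(6,-2 \right)}}{-297} + \frac{427}{U{\left(u,-1 \right)}} = - \frac{2}{-297} + \frac{427}{9 - 1} = \left(-2\right) \left(- \frac{1}{297}\right) + \frac{427}{8} = \frac{2}{297} + 427 \cdot \frac{1}{8} = \frac{2}{297} + \frac{427}{8} = \frac{126835}{2376}$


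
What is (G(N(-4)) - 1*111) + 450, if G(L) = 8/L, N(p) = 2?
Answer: 343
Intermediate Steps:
(G(N(-4)) - 1*111) + 450 = (8/2 - 1*111) + 450 = (8*(1/2) - 111) + 450 = (4 - 111) + 450 = -107 + 450 = 343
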